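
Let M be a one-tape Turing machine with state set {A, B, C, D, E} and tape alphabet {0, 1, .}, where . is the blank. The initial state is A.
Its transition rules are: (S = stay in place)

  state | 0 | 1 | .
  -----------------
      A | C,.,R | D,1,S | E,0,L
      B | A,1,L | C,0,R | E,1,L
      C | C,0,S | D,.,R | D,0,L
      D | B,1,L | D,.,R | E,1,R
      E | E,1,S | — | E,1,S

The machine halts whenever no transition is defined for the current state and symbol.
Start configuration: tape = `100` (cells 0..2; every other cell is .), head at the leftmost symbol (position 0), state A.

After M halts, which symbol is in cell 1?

1

state=A head=0 tape=.[1]00   (A,1)→(D,1,S)
state=D head=0 tape=.[1]00   (D,1)→(D,.,R)
state=D head=1 tape=..[0]0   (D,0)→(B,1,L)
state=B head=0 tape=.[.]10   (B,.)→(E,1,L)
state=E head=-1 tape=[.]110   (E,.)→(E,1,S)
state=E head=-1 tape=[1]110
Cell 1 holds 1 when M halts.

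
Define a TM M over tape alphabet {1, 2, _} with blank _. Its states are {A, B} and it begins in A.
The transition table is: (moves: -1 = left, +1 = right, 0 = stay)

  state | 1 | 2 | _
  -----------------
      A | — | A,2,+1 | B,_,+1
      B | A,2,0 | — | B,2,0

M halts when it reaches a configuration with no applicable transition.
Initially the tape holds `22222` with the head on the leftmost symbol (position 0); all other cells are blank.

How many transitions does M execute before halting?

state=A head=0 tape=[2]2222__   (A,2)→(A,2,+1)
state=A head=1 tape=2[2]222__   (A,2)→(A,2,+1)
state=A head=2 tape=22[2]22__   (A,2)→(A,2,+1)
state=A head=3 tape=222[2]2__   (A,2)→(A,2,+1)
state=A head=4 tape=2222[2]__   (A,2)→(A,2,+1)
state=A head=5 tape=22222[_]_   (A,_)→(B,_,+1)
state=B head=6 tape=22222_[_]   (B,_)→(B,2,0)
state=B head=6 tape=22222_[2]
M halts after 7 transitions.

7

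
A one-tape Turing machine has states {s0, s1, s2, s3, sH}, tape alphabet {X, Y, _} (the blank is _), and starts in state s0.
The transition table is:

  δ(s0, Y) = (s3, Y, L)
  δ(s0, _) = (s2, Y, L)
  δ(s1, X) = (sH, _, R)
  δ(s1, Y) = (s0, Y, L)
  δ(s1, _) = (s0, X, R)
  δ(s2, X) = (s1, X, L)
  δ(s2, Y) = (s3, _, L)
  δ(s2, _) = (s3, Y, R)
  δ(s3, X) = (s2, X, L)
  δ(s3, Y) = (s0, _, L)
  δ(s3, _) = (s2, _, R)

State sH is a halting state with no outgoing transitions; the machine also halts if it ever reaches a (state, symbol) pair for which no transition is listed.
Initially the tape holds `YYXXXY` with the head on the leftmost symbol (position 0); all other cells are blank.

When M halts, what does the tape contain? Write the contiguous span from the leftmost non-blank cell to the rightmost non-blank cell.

YXXXXY

state=s0 head=0 tape=_[Y]YXXXY   (s0,Y)→(s3,Y,L)
state=s3 head=-1 tape=[_]YYXXXY   (s3,_)→(s2,_,R)
state=s2 head=0 tape=_[Y]YXXXY   (s2,Y)→(s3,_,L)
state=s3 head=-1 tape=[_]_YXXXY   (s3,_)→(s2,_,R)
state=s2 head=0 tape=_[_]YXXXY   (s2,_)→(s3,Y,R)
state=s3 head=1 tape=_Y[Y]XXXY   (s3,Y)→(s0,_,L)
state=s0 head=0 tape=_[Y]_XXXY   (s0,Y)→(s3,Y,L)
state=s3 head=-1 tape=[_]Y_XXXY   (s3,_)→(s2,_,R)
state=s2 head=0 tape=_[Y]_XXXY   (s2,Y)→(s3,_,L)
state=s3 head=-1 tape=[_]__XXXY   (s3,_)→(s2,_,R)
state=s2 head=0 tape=_[_]_XXXY   (s2,_)→(s3,Y,R)
state=s3 head=1 tape=_Y[_]XXXY   (s3,_)→(s2,_,R)
state=s2 head=2 tape=_Y_[X]XXY   (s2,X)→(s1,X,L)
state=s1 head=1 tape=_Y[_]XXXY   (s1,_)→(s0,X,R)
state=s0 head=2 tape=_YX[X]XXY
The non-blank tape span at halt is YXXXXY.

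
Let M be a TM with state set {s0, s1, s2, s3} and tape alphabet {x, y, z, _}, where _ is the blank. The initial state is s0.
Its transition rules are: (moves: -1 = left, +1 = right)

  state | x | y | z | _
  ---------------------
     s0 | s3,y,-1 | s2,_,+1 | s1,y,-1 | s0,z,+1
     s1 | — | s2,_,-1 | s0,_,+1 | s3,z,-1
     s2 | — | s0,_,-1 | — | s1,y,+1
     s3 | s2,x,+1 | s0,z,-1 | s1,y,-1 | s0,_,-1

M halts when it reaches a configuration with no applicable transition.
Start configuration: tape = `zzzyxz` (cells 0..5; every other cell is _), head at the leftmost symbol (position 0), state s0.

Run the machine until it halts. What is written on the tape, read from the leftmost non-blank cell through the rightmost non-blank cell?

state=s0 head=0 tape=___[z]zzyxz   (s0,z)→(s1,y,-1)
state=s1 head=-1 tape=__[_]yzzyxz   (s1,_)→(s3,z,-1)
state=s3 head=-2 tape=_[_]zyzzyxz   (s3,_)→(s0,_,-1)
state=s0 head=-3 tape=[_]_zyzzyxz   (s0,_)→(s0,z,+1)
state=s0 head=-2 tape=z[_]zyzzyxz   (s0,_)→(s0,z,+1)
state=s0 head=-1 tape=zz[z]yzzyxz   (s0,z)→(s1,y,-1)
state=s1 head=-2 tape=z[z]yyzzyxz   (s1,z)→(s0,_,+1)
state=s0 head=-1 tape=z_[y]yzzyxz   (s0,y)→(s2,_,+1)
state=s2 head=0 tape=z__[y]zzyxz   (s2,y)→(s0,_,-1)
state=s0 head=-1 tape=z_[_]_zzyxz   (s0,_)→(s0,z,+1)
state=s0 head=0 tape=z_z[_]zzyxz   (s0,_)→(s0,z,+1)
state=s0 head=1 tape=z_zz[z]zyxz   (s0,z)→(s1,y,-1)
state=s1 head=0 tape=z_z[z]yzyxz   (s1,z)→(s0,_,+1)
state=s0 head=1 tape=z_z_[y]zyxz   (s0,y)→(s2,_,+1)
state=s2 head=2 tape=z_z__[z]yxz
The non-blank tape span at halt is z_z__zyxz.

z_z__zyxz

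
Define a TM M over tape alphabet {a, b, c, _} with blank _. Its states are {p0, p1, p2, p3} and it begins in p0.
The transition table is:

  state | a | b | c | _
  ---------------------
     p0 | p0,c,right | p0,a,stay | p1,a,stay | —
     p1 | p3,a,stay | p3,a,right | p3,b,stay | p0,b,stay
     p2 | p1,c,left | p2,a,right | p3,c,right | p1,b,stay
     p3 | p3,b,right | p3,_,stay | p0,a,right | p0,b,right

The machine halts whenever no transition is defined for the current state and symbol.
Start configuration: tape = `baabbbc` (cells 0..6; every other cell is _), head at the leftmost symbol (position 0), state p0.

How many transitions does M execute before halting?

14

p0 | [b]aabbbc__   read b → write a, move stay, go to p0
p0 | [a]aabbbc__   read a → write c, move right, go to p0
p0 | c[a]abbbc__   read a → write c, move right, go to p0
p0 | cc[a]bbbc__   read a → write c, move right, go to p0
p0 | ccc[b]bbc__   read b → write a, move stay, go to p0
p0 | ccc[a]bbc__   read a → write c, move right, go to p0
p0 | cccc[b]bc__   read b → write a, move stay, go to p0
p0 | cccc[a]bc__   read a → write c, move right, go to p0
p0 | ccccc[b]c__   read b → write a, move stay, go to p0
p0 | ccccc[a]c__   read a → write c, move right, go to p0
p0 | cccccc[c]__   read c → write a, move stay, go to p1
p1 | cccccc[a]__   read a → write a, move stay, go to p3
p3 | cccccc[a]__   read a → write b, move right, go to p3
p3 | ccccccb[_]_   read _ → write b, move right, go to p0
p0 | ccccccbb[_]
M halts after 14 transitions.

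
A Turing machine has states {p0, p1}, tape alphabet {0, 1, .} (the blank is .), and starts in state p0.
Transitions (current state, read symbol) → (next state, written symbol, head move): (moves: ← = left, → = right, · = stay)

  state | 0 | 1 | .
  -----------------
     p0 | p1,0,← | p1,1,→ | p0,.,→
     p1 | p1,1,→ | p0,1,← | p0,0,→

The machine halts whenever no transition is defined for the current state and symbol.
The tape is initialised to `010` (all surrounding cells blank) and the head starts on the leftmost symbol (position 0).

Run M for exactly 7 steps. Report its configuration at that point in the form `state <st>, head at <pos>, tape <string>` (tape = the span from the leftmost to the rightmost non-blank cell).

state p1, head at 1, tape 1110

state=p0 head=0 tape=.[0]10   (p0,0)→(p1,0,←)
state=p1 head=-1 tape=[.]010   (p1,.)→(p0,0,→)
state=p0 head=0 tape=0[0]10   (p0,0)→(p1,0,←)
state=p1 head=-1 tape=[0]010   (p1,0)→(p1,1,→)
state=p1 head=0 tape=1[0]10   (p1,0)→(p1,1,→)
state=p1 head=1 tape=11[1]0   (p1,1)→(p0,1,←)
state=p0 head=0 tape=1[1]10   (p0,1)→(p1,1,→)
state=p1 head=1 tape=11[1]0
After 7 steps: state p1, head at 1, tape 1110.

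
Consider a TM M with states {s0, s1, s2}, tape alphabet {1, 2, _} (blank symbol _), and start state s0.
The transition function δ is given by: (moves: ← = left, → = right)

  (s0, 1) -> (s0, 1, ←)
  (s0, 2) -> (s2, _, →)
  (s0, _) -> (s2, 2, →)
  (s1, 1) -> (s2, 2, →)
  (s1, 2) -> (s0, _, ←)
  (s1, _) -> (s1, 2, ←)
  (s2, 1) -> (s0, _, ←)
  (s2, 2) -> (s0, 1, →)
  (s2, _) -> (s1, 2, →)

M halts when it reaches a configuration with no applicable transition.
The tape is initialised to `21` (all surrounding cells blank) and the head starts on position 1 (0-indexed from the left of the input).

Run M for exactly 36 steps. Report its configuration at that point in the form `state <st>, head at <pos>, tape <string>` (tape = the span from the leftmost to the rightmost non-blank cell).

state=s0 head=1 tape=2[1]_____   (s0,1)→(s0,1,←)
state=s0 head=0 tape=[2]1_____   (s0,2)→(s2,_,→)
state=s2 head=1 tape=_[1]_____   (s2,1)→(s0,_,←)
state=s0 head=0 tape=[_]______   (s0,_)→(s2,2,→)
state=s2 head=1 tape=2[_]_____   (s2,_)→(s1,2,→)
state=s1 head=2 tape=22[_]____   (s1,_)→(s1,2,←)
state=s1 head=1 tape=2[2]2____   (s1,2)→(s0,_,←)
state=s0 head=0 tape=[2]_2____   (s0,2)→(s2,_,→)
state=s2 head=1 tape=_[_]2____   (s2,_)→(s1,2,→)
state=s1 head=2 tape=_2[2]____   (s1,2)→(s0,_,←)
state=s0 head=1 tape=_[2]_____   (s0,2)→(s2,_,→)
state=s2 head=2 tape=__[_]____   (s2,_)→(s1,2,→)
state=s1 head=3 tape=__2[_]___   (s1,_)→(s1,2,←)
state=s1 head=2 tape=__[2]2___   (s1,2)→(s0,_,←)
state=s0 head=1 tape=_[_]_2___   (s0,_)→(s2,2,→)
state=s2 head=2 tape=_2[_]2___   (s2,_)→(s1,2,→)
state=s1 head=3 tape=_22[2]___   (s1,2)→(s0,_,←)
state=s0 head=2 tape=_2[2]____   (s0,2)→(s2,_,→)
state=s2 head=3 tape=_2_[_]___   (s2,_)→(s1,2,→)
state=s1 head=4 tape=_2_2[_]__   (s1,_)→(s1,2,←)
state=s1 head=3 tape=_2_[2]2__   (s1,2)→(s0,_,←)
state=s0 head=2 tape=_2[_]_2__   (s0,_)→(s2,2,→)
state=s2 head=3 tape=_22[_]2__   (s2,_)→(s1,2,→)
state=s1 head=4 tape=_222[2]__   (s1,2)→(s0,_,←)
state=s0 head=3 tape=_22[2]___   (s0,2)→(s2,_,→)
state=s2 head=4 tape=_22_[_]__   (s2,_)→(s1,2,→)
state=s1 head=5 tape=_22_2[_]_   (s1,_)→(s1,2,←)
state=s1 head=4 tape=_22_[2]2_   (s1,2)→(s0,_,←)
state=s0 head=3 tape=_22[_]_2_   (s0,_)→(s2,2,→)
state=s2 head=4 tape=_222[_]2_   (s2,_)→(s1,2,→)
state=s1 head=5 tape=_2222[2]_   (s1,2)→(s0,_,←)
state=s0 head=4 tape=_222[2]__   (s0,2)→(s2,_,→)
state=s2 head=5 tape=_222_[_]_   (s2,_)→(s1,2,→)
state=s1 head=6 tape=_222_2[_]   (s1,_)→(s1,2,←)
state=s1 head=5 tape=_222_[2]2   (s1,2)→(s0,_,←)
state=s0 head=4 tape=_222[_]_2   (s0,_)→(s2,2,→)
state=s2 head=5 tape=_2222[_]2
After 36 steps: state s2, head at 5, tape 2222_2.

state s2, head at 5, tape 2222_2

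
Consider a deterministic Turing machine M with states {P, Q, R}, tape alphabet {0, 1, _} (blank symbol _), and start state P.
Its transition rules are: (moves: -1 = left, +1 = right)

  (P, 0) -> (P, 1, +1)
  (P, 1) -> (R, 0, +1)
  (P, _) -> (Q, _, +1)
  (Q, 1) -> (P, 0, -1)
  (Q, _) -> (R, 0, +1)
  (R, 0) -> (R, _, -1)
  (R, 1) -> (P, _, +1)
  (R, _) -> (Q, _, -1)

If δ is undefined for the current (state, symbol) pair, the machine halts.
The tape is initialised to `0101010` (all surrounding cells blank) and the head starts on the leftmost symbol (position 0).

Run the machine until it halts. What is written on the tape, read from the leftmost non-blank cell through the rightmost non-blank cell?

P | [0]101010_   read 0 → write 1, move +1, go to P
P | 1[1]01010_   read 1 → write 0, move +1, go to R
R | 10[0]1010_   read 0 → write _, move -1, go to R
R | 1[0]_1010_   read 0 → write _, move -1, go to R
R | [1]__1010_   read 1 → write _, move +1, go to P
P | _[_]_1010_   read _ → write _, move +1, go to Q
Q | __[_]1010_   read _ → write 0, move +1, go to R
R | __0[1]010_   read 1 → write _, move +1, go to P
P | __0_[0]10_   read 0 → write 1, move +1, go to P
P | __0_1[1]0_   read 1 → write 0, move +1, go to R
R | __0_10[0]_   read 0 → write _, move -1, go to R
R | __0_1[0]__   read 0 → write _, move -1, go to R
R | __0_[1]___   read 1 → write _, move +1, go to P
P | __0__[_]__   read _ → write _, move +1, go to Q
Q | __0___[_]_   read _ → write 0, move +1, go to R
R | __0___0[_]   read _ → write _, move -1, go to Q
Q | __0___[0]_
The non-blank tape span at halt is 0___0.

0___0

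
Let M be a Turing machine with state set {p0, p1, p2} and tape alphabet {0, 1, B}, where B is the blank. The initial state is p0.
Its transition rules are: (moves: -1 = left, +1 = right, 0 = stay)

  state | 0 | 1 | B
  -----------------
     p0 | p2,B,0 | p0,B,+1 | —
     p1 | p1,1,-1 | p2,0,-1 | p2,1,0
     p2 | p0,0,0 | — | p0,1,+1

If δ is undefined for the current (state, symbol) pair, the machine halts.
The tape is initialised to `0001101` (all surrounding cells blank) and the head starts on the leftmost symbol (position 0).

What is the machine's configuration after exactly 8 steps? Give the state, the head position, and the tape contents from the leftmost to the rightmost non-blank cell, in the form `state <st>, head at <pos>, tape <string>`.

state p0, head at 5, tape 111BB01

p0 | [0]001101   read 0 → write B, move 0, go to p2
p2 | [B]001101   read B → write 1, move +1, go to p0
p0 | 1[0]01101   read 0 → write B, move 0, go to p2
p2 | 1[B]01101   read B → write 1, move +1, go to p0
p0 | 11[0]1101   read 0 → write B, move 0, go to p2
p2 | 11[B]1101   read B → write 1, move +1, go to p0
p0 | 111[1]101   read 1 → write B, move +1, go to p0
p0 | 111B[1]01   read 1 → write B, move +1, go to p0
p0 | 111BB[0]1
After 8 steps: state p0, head at 5, tape 111BB01.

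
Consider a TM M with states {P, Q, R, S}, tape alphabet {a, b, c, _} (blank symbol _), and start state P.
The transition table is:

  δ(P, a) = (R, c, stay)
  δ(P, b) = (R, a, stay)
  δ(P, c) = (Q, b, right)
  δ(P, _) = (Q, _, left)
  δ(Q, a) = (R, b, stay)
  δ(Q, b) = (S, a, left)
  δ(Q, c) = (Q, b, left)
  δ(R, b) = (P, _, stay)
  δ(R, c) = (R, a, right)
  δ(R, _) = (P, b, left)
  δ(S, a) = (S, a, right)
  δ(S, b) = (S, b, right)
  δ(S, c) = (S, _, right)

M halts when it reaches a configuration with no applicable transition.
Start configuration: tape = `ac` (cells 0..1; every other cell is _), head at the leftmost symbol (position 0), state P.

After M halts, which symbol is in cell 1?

P | _[a]c_   read a → write c, move stay, go to R
R | _[c]c_   read c → write a, move right, go to R
R | _a[c]_   read c → write a, move right, go to R
R | _aa[_]   read _ → write b, move left, go to P
P | _a[a]b   read a → write c, move stay, go to R
R | _a[c]b   read c → write a, move right, go to R
R | _aa[b]   read b → write _, move stay, go to P
P | _aa[_]   read _ → write _, move left, go to Q
Q | _a[a]_   read a → write b, move stay, go to R
R | _a[b]_   read b → write _, move stay, go to P
P | _a[_]_   read _ → write _, move left, go to Q
Q | _[a]__   read a → write b, move stay, go to R
R | _[b]__   read b → write _, move stay, go to P
P | _[_]__   read _ → write _, move left, go to Q
Q | [_]___
Cell 1 holds _ when M halts.

_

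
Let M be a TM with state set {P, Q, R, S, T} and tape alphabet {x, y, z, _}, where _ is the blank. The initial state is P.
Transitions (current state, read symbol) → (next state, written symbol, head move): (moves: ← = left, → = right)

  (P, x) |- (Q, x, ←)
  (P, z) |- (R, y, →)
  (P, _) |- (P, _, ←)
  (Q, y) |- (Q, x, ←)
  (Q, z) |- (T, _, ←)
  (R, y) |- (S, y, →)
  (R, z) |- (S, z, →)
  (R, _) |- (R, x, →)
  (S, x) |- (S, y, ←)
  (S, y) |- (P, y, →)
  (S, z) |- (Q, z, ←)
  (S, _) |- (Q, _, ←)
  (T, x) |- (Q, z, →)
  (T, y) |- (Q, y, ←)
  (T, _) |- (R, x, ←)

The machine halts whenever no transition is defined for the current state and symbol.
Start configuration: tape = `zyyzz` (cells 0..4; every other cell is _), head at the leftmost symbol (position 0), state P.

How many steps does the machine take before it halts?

11

state=P head=0 tape=_[z]yyzz_   (P,z)→(R,y,→)
state=R head=1 tape=_y[y]yzz_   (R,y)→(S,y,→)
state=S head=2 tape=_yy[y]zz_   (S,y)→(P,y,→)
state=P head=3 tape=_yyy[z]z_   (P,z)→(R,y,→)
state=R head=4 tape=_yyyy[z]_   (R,z)→(S,z,→)
state=S head=5 tape=_yyyyz[_]   (S,_)→(Q,_,←)
state=Q head=4 tape=_yyyy[z]_   (Q,z)→(T,_,←)
state=T head=3 tape=_yyy[y]__   (T,y)→(Q,y,←)
state=Q head=2 tape=_yy[y]y__   (Q,y)→(Q,x,←)
state=Q head=1 tape=_y[y]xy__   (Q,y)→(Q,x,←)
state=Q head=0 tape=_[y]xxy__   (Q,y)→(Q,x,←)
state=Q head=-1 tape=[_]xxxy__
M halts after 11 transitions.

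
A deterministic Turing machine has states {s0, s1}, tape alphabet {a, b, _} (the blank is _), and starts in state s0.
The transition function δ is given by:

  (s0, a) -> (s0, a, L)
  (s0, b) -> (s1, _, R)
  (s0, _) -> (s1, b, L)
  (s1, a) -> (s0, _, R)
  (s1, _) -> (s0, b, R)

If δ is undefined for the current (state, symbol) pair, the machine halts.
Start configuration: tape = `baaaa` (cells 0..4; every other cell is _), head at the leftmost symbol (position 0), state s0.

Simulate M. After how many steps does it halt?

s0 | [b]aaaa___   read b → write _, move R, go to s1
s1 | _[a]aaa___   read a → write _, move R, go to s0
s0 | __[a]aa___   read a → write a, move L, go to s0
s0 | _[_]aaa___   read _ → write b, move L, go to s1
s1 | [_]baaa___   read _ → write b, move R, go to s0
s0 | b[b]aaa___   read b → write _, move R, go to s1
s1 | b_[a]aa___   read a → write _, move R, go to s0
s0 | b__[a]a___   read a → write a, move L, go to s0
s0 | b_[_]aa___   read _ → write b, move L, go to s1
s1 | b[_]baa___   read _ → write b, move R, go to s0
s0 | bb[b]aa___   read b → write _, move R, go to s1
s1 | bb_[a]a___   read a → write _, move R, go to s0
s0 | bb__[a]___   read a → write a, move L, go to s0
s0 | bb_[_]a___   read _ → write b, move L, go to s1
s1 | bb[_]ba___   read _ → write b, move R, go to s0
s0 | bbb[b]a___   read b → write _, move R, go to s1
s1 | bbb_[a]___   read a → write _, move R, go to s0
s0 | bbb__[_]__   read _ → write b, move L, go to s1
s1 | bbb_[_]b__   read _ → write b, move R, go to s0
s0 | bbb_b[b]__   read b → write _, move R, go to s1
s1 | bbb_b_[_]_   read _ → write b, move R, go to s0
s0 | bbb_b_b[_]   read _ → write b, move L, go to s1
s1 | bbb_b_[b]b
M halts after 22 transitions.

22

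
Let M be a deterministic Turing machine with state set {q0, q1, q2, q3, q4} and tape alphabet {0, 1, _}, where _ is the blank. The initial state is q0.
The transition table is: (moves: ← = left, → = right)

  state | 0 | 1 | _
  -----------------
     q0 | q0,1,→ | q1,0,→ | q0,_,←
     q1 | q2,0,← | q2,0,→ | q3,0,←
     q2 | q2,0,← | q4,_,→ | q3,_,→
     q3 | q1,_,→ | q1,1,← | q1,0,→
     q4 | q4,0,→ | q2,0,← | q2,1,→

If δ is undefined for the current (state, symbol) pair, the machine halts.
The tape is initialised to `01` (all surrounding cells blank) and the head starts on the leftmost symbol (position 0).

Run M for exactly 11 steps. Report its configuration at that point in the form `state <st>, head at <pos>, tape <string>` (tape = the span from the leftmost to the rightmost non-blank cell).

state q2, head at 1, tape 1_00

q0 | [0]1__   read 0 → write 1, move →, go to q0
q0 | 1[1]__   read 1 → write 0, move →, go to q1
q1 | 10[_]_   read _ → write 0, move ←, go to q3
q3 | 1[0]0_   read 0 → write _, move →, go to q1
q1 | 1_[0]_   read 0 → write 0, move ←, go to q2
q2 | 1[_]0_   read _ → write _, move →, go to q3
q3 | 1_[0]_   read 0 → write _, move →, go to q1
q1 | 1__[_]   read _ → write 0, move ←, go to q3
q3 | 1_[_]0   read _ → write 0, move →, go to q1
q1 | 1_0[0]   read 0 → write 0, move ←, go to q2
q2 | 1_[0]0   read 0 → write 0, move ←, go to q2
q2 | 1[_]00
After 11 steps: state q2, head at 1, tape 1_00.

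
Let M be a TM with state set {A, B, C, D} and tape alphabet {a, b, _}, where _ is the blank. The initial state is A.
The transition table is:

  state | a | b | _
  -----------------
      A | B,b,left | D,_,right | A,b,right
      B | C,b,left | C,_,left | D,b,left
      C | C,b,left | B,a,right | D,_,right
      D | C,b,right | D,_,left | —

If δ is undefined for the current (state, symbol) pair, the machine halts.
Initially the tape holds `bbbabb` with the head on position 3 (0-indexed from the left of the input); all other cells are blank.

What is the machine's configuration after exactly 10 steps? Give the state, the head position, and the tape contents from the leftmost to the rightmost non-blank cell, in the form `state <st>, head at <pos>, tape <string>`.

state C, head at 1, tape ba__bb

state=A head=3 tape=bbb[a]bb   (A,a)→(B,b,left)
state=B head=2 tape=bb[b]bbb   (B,b)→(C,_,left)
state=C head=1 tape=b[b]_bbb   (C,b)→(B,a,right)
state=B head=2 tape=ba[_]bbb   (B,_)→(D,b,left)
state=D head=1 tape=b[a]bbbb   (D,a)→(C,b,right)
state=C head=2 tape=bb[b]bbb   (C,b)→(B,a,right)
state=B head=3 tape=bba[b]bb   (B,b)→(C,_,left)
state=C head=2 tape=bb[a]_bb   (C,a)→(C,b,left)
state=C head=1 tape=b[b]b_bb   (C,b)→(B,a,right)
state=B head=2 tape=ba[b]_bb   (B,b)→(C,_,left)
state=C head=1 tape=b[a]__bb
After 10 steps: state C, head at 1, tape ba__bb.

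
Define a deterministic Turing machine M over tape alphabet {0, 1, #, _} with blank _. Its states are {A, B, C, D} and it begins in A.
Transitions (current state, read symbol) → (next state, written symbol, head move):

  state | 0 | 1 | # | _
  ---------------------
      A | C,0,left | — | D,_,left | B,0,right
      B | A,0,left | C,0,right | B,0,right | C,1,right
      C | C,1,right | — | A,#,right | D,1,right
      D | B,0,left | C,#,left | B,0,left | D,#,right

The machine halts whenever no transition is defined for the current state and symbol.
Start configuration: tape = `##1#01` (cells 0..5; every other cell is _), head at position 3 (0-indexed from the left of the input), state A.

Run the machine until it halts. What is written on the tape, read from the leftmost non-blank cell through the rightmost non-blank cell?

0111001

A | _##1[#]01   read # → write _, move left, go to D
D | _##[1]_01   read 1 → write #, move left, go to C
C | _#[#]#_01   read # → write #, move right, go to A
A | _##[#]_01   read # → write _, move left, go to D
D | _#[#]__01   read # → write 0, move left, go to B
B | _[#]0__01   read # → write 0, move right, go to B
B | _0[0]__01   read 0 → write 0, move left, go to A
A | _[0]0__01   read 0 → write 0, move left, go to C
C | [_]00__01   read _ → write 1, move right, go to D
D | 1[0]0__01   read 0 → write 0, move left, go to B
B | [1]00__01   read 1 → write 0, move right, go to C
C | 0[0]0__01   read 0 → write 1, move right, go to C
C | 01[0]__01   read 0 → write 1, move right, go to C
C | 011[_]_01   read _ → write 1, move right, go to D
D | 0111[_]01   read _ → write #, move right, go to D
D | 0111#[0]1   read 0 → write 0, move left, go to B
B | 0111[#]01   read # → write 0, move right, go to B
B | 01110[0]1   read 0 → write 0, move left, go to A
A | 0111[0]01   read 0 → write 0, move left, go to C
C | 011[1]001
The non-blank tape span at halt is 0111001.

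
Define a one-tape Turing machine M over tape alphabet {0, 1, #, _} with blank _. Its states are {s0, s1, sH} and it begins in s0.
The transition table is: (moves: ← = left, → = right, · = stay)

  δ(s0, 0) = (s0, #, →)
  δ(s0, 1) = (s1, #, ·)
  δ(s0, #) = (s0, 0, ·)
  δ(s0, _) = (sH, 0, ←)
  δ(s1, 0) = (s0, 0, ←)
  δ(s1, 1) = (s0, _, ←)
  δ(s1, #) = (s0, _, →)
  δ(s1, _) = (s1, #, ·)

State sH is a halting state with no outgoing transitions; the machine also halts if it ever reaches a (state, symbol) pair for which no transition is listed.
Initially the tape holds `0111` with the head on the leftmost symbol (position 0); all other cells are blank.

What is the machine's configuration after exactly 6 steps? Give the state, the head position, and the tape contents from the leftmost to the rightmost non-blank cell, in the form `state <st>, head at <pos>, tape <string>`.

state s1, head at 3, tape #__#

state=s0 head=0 tape=[0]111   (s0,0)→(s0,#,→)
state=s0 head=1 tape=#[1]11   (s0,1)→(s1,#,·)
state=s1 head=1 tape=#[#]11   (s1,#)→(s0,_,→)
state=s0 head=2 tape=#_[1]1   (s0,1)→(s1,#,·)
state=s1 head=2 tape=#_[#]1   (s1,#)→(s0,_,→)
state=s0 head=3 tape=#__[1]   (s0,1)→(s1,#,·)
state=s1 head=3 tape=#__[#]
After 6 steps: state s1, head at 3, tape #__#.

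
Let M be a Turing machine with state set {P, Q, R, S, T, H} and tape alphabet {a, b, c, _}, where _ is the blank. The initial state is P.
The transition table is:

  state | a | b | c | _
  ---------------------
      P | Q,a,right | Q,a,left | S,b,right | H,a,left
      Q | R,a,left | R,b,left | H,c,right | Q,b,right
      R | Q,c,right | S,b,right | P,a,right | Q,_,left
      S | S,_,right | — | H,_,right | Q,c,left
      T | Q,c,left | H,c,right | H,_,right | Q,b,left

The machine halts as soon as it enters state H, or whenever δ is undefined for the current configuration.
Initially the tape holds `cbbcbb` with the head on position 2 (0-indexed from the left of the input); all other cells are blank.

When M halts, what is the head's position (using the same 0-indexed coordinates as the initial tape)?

P | __cb[b]cbb   read b → write a, move left, go to Q
Q | __c[b]acbb   read b → write b, move left, go to R
R | __[c]bacbb   read c → write a, move right, go to P
P | __a[b]acbb   read b → write a, move left, go to Q
Q | __[a]aacbb   read a → write a, move left, go to R
R | _[_]aaacbb   read _ → write _, move left, go to Q
Q | [_]_aaacbb   read _ → write b, move right, go to Q
Q | b[_]aaacbb   read _ → write b, move right, go to Q
Q | bb[a]aacbb   read a → write a, move left, go to R
R | b[b]aaacbb   read b → write b, move right, go to S
S | bb[a]aacbb   read a → write _, move right, go to S
S | bb_[a]acbb   read a → write _, move right, go to S
S | bb__[a]cbb   read a → write _, move right, go to S
S | bb___[c]bb   read c → write _, move right, go to H
H | bb____[b]b
At halt the head is at cell 4.

4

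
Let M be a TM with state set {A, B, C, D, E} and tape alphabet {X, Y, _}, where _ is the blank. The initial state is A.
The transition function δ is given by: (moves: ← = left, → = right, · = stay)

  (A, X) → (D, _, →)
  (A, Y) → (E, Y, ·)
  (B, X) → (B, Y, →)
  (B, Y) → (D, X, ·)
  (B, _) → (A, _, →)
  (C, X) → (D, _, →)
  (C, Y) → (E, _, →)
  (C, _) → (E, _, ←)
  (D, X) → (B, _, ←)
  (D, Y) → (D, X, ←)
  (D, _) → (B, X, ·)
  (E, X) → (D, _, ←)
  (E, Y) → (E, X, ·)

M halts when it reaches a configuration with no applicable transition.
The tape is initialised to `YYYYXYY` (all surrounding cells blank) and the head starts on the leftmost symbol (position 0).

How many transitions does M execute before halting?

state=A head=0 tape=_[Y]YYYXYY   (A,Y)→(E,Y,·)
state=E head=0 tape=_[Y]YYYXYY   (E,Y)→(E,X,·)
state=E head=0 tape=_[X]YYYXYY   (E,X)→(D,_,←)
state=D head=-1 tape=[_]_YYYXYY   (D,_)→(B,X,·)
state=B head=-1 tape=[X]_YYYXYY   (B,X)→(B,Y,→)
state=B head=0 tape=Y[_]YYYXYY   (B,_)→(A,_,→)
state=A head=1 tape=Y_[Y]YYXYY   (A,Y)→(E,Y,·)
state=E head=1 tape=Y_[Y]YYXYY   (E,Y)→(E,X,·)
state=E head=1 tape=Y_[X]YYXYY   (E,X)→(D,_,←)
state=D head=0 tape=Y[_]_YYXYY   (D,_)→(B,X,·)
state=B head=0 tape=Y[X]_YYXYY   (B,X)→(B,Y,→)
state=B head=1 tape=YY[_]YYXYY   (B,_)→(A,_,→)
state=A head=2 tape=YY_[Y]YXYY   (A,Y)→(E,Y,·)
state=E head=2 tape=YY_[Y]YXYY   (E,Y)→(E,X,·)
state=E head=2 tape=YY_[X]YXYY   (E,X)→(D,_,←)
state=D head=1 tape=YY[_]_YXYY   (D,_)→(B,X,·)
state=B head=1 tape=YY[X]_YXYY   (B,X)→(B,Y,→)
state=B head=2 tape=YYY[_]YXYY   (B,_)→(A,_,→)
state=A head=3 tape=YYY_[Y]XYY   (A,Y)→(E,Y,·)
state=E head=3 tape=YYY_[Y]XYY   (E,Y)→(E,X,·)
state=E head=3 tape=YYY_[X]XYY   (E,X)→(D,_,←)
state=D head=2 tape=YYY[_]_XYY   (D,_)→(B,X,·)
state=B head=2 tape=YYY[X]_XYY   (B,X)→(B,Y,→)
state=B head=3 tape=YYYY[_]XYY   (B,_)→(A,_,→)
state=A head=4 tape=YYYY_[X]YY   (A,X)→(D,_,→)
state=D head=5 tape=YYYY__[Y]Y   (D,Y)→(D,X,←)
state=D head=4 tape=YYYY_[_]XY   (D,_)→(B,X,·)
state=B head=4 tape=YYYY_[X]XY   (B,X)→(B,Y,→)
state=B head=5 tape=YYYY_Y[X]Y   (B,X)→(B,Y,→)
state=B head=6 tape=YYYY_YY[Y]   (B,Y)→(D,X,·)
state=D head=6 tape=YYYY_YY[X]   (D,X)→(B,_,←)
state=B head=5 tape=YYYY_Y[Y]_   (B,Y)→(D,X,·)
state=D head=5 tape=YYYY_Y[X]_   (D,X)→(B,_,←)
state=B head=4 tape=YYYY_[Y]__   (B,Y)→(D,X,·)
state=D head=4 tape=YYYY_[X]__   (D,X)→(B,_,←)
state=B head=3 tape=YYYY[_]___   (B,_)→(A,_,→)
state=A head=4 tape=YYYY_[_]__
M halts after 36 transitions.

36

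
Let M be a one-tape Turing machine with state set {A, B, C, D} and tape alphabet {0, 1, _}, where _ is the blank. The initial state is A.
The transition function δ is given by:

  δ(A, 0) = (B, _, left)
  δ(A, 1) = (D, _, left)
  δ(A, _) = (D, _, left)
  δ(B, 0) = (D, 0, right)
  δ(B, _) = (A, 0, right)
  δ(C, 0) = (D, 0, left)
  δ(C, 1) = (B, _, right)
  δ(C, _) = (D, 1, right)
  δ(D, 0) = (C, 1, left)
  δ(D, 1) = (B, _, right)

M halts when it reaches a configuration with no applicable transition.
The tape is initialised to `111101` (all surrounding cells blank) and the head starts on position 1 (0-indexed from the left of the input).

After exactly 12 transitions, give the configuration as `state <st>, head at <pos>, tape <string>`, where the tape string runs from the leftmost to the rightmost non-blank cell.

state=A head=1 tape=1[1]1101   (A,1)→(D,_,left)
state=D head=0 tape=[1]_1101   (D,1)→(B,_,right)
state=B head=1 tape=_[_]1101   (B,_)→(A,0,right)
state=A head=2 tape=_0[1]101   (A,1)→(D,_,left)
state=D head=1 tape=_[0]_101   (D,0)→(C,1,left)
state=C head=0 tape=[_]1_101   (C,_)→(D,1,right)
state=D head=1 tape=1[1]_101   (D,1)→(B,_,right)
state=B head=2 tape=1_[_]101   (B,_)→(A,0,right)
state=A head=3 tape=1_0[1]01   (A,1)→(D,_,left)
state=D head=2 tape=1_[0]_01   (D,0)→(C,1,left)
state=C head=1 tape=1[_]1_01   (C,_)→(D,1,right)
state=D head=2 tape=11[1]_01   (D,1)→(B,_,right)
state=B head=3 tape=11_[_]01
After 12 steps: state B, head at 3, tape 11__01.

state B, head at 3, tape 11__01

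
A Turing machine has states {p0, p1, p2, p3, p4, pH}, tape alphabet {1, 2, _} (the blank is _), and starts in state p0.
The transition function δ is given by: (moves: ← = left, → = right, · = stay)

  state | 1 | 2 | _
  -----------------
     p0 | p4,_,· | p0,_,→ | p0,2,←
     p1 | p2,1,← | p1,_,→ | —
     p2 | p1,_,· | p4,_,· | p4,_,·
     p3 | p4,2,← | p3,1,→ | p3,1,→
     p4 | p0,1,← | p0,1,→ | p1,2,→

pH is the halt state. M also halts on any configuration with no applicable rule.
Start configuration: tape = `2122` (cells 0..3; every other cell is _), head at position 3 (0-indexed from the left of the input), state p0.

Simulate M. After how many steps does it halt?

16

state=p0 head=3 tape=212[2]___   (p0,2)→(p0,_,→)
state=p0 head=4 tape=212_[_]__   (p0,_)→(p0,2,←)
state=p0 head=3 tape=212[_]2__   (p0,_)→(p0,2,←)
state=p0 head=2 tape=21[2]22__   (p0,2)→(p0,_,→)
state=p0 head=3 tape=21_[2]2__   (p0,2)→(p0,_,→)
state=p0 head=4 tape=21__[2]__   (p0,2)→(p0,_,→)
state=p0 head=5 tape=21___[_]_   (p0,_)→(p0,2,←)
state=p0 head=4 tape=21__[_]2_   (p0,_)→(p0,2,←)
state=p0 head=3 tape=21_[_]22_   (p0,_)→(p0,2,←)
state=p0 head=2 tape=21[_]222_   (p0,_)→(p0,2,←)
state=p0 head=1 tape=2[1]2222_   (p0,1)→(p4,_,·)
state=p4 head=1 tape=2[_]2222_   (p4,_)→(p1,2,→)
state=p1 head=2 tape=22[2]222_   (p1,2)→(p1,_,→)
state=p1 head=3 tape=22_[2]22_   (p1,2)→(p1,_,→)
state=p1 head=4 tape=22__[2]2_   (p1,2)→(p1,_,→)
state=p1 head=5 tape=22___[2]_   (p1,2)→(p1,_,→)
state=p1 head=6 tape=22____[_]
M halts after 16 transitions.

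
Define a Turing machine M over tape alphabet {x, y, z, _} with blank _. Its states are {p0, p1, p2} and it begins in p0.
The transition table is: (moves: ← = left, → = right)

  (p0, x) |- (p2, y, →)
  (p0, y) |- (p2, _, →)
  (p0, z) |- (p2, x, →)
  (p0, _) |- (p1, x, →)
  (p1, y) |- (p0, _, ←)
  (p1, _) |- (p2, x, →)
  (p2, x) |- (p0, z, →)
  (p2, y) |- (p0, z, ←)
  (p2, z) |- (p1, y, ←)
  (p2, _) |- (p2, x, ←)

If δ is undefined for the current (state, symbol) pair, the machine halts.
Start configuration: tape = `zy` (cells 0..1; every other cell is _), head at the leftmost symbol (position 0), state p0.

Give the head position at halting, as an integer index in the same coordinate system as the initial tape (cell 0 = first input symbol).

-1

p0 | __[z]y   read z → write x, move →, go to p2
p2 | __x[y]   read y → write z, move ←, go to p0
p0 | __[x]z   read x → write y, move →, go to p2
p2 | __y[z]   read z → write y, move ←, go to p1
p1 | __[y]y   read y → write _, move ←, go to p0
p0 | _[_]_y   read _ → write x, move →, go to p1
p1 | _x[_]y   read _ → write x, move →, go to p2
p2 | _xx[y]   read y → write z, move ←, go to p0
p0 | _x[x]z   read x → write y, move →, go to p2
p2 | _xy[z]   read z → write y, move ←, go to p1
p1 | _x[y]y   read y → write _, move ←, go to p0
p0 | _[x]_y   read x → write y, move →, go to p2
p2 | _y[_]y   read _ → write x, move ←, go to p2
p2 | _[y]xy   read y → write z, move ←, go to p0
p0 | [_]zxy   read _ → write x, move →, go to p1
p1 | x[z]xy
At halt the head is at cell -1.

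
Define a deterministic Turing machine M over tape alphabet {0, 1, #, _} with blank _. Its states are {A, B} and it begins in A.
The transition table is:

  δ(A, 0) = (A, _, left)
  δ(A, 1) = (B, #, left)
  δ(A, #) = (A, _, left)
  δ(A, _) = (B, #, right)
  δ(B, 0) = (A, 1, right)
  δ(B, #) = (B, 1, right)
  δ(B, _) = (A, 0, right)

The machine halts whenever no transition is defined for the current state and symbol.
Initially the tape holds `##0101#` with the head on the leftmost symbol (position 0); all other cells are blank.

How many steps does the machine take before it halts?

A | ___[#]#0101#   read # → write _, move left, go to A
A | __[_]_#0101#   read _ → write #, move right, go to B
B | __#[_]#0101#   read _ → write 0, move right, go to A
A | __#0[#]0101#   read # → write _, move left, go to A
A | __#[0]_0101#   read 0 → write _, move left, go to A
A | __[#]__0101#   read # → write _, move left, go to A
A | _[_]___0101#   read _ → write #, move right, go to B
B | _#[_]__0101#   read _ → write 0, move right, go to A
A | _#0[_]_0101#   read _ → write #, move right, go to B
B | _#0#[_]0101#   read _ → write 0, move right, go to A
A | _#0#0[0]101#   read 0 → write _, move left, go to A
A | _#0#[0]_101#   read 0 → write _, move left, go to A
A | _#0[#]__101#   read # → write _, move left, go to A
A | _#[0]___101#   read 0 → write _, move left, go to A
A | _[#]____101#   read # → write _, move left, go to A
A | [_]_____101#   read _ → write #, move right, go to B
B | #[_]____101#   read _ → write 0, move right, go to A
A | #0[_]___101#   read _ → write #, move right, go to B
B | #0#[_]__101#   read _ → write 0, move right, go to A
A | #0#0[_]_101#   read _ → write #, move right, go to B
B | #0#0#[_]101#   read _ → write 0, move right, go to A
A | #0#0#0[1]01#   read 1 → write #, move left, go to B
B | #0#0#[0]#01#   read 0 → write 1, move right, go to A
A | #0#0#1[#]01#   read # → write _, move left, go to A
A | #0#0#[1]_01#   read 1 → write #, move left, go to B
B | #0#0[#]#_01#   read # → write 1, move right, go to B
B | #0#01[#]_01#   read # → write 1, move right, go to B
B | #0#011[_]01#   read _ → write 0, move right, go to A
A | #0#0110[0]1#   read 0 → write _, move left, go to A
A | #0#011[0]_1#   read 0 → write _, move left, go to A
A | #0#01[1]__1#   read 1 → write #, move left, go to B
B | #0#0[1]#__1#
M halts after 31 transitions.

31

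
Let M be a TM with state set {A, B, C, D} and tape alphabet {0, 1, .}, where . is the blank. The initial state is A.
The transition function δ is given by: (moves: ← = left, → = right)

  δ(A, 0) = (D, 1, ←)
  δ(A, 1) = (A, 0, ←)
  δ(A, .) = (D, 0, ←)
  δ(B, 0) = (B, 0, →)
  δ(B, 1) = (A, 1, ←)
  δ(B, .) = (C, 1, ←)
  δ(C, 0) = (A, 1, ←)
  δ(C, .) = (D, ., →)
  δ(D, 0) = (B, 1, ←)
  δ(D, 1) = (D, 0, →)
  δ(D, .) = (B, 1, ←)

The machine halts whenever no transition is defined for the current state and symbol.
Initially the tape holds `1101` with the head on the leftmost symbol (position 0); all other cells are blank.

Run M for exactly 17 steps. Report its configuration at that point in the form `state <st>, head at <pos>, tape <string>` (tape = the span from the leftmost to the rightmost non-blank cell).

A | .....[1]101   read 1 → write 0, move ←, go to A
A | ....[.]0101   read . → write 0, move ←, go to D
D | ...[.]00101   read . → write 1, move ←, go to B
B | ..[.]100101   read . → write 1, move ←, go to C
C | .[.]1100101   read . → write ., move →, go to D
D | ..[1]100101   read 1 → write 0, move →, go to D
D | ..0[1]00101   read 1 → write 0, move →, go to D
D | ..00[0]0101   read 0 → write 1, move ←, go to B
B | ..0[0]10101   read 0 → write 0, move →, go to B
B | ..00[1]0101   read 1 → write 1, move ←, go to A
A | ..0[0]10101   read 0 → write 1, move ←, go to D
D | ..[0]110101   read 0 → write 1, move ←, go to B
B | .[.]1110101   read . → write 1, move ←, go to C
C | [.]11110101   read . → write ., move →, go to D
D | .[1]1110101   read 1 → write 0, move →, go to D
D | .0[1]110101   read 1 → write 0, move →, go to D
D | .00[1]10101   read 1 → write 0, move →, go to D
D | .000[1]0101
After 17 steps: state D, head at -1, tape 00010101.

state D, head at -1, tape 00010101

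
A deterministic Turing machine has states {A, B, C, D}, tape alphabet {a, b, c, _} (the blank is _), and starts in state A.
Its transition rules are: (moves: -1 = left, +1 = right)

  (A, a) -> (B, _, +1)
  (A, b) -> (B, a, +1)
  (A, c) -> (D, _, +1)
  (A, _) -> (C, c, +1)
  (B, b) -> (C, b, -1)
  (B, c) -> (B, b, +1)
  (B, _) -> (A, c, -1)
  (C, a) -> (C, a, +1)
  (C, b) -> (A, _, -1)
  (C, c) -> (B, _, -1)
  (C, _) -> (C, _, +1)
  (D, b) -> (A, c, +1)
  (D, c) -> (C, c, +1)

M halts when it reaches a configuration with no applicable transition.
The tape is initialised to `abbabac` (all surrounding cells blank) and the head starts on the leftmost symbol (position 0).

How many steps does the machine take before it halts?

19

state=A head=0 tape=[a]bbabac   (A,a)→(B,_,+1)
state=B head=1 tape=_[b]babac   (B,b)→(C,b,-1)
state=C head=0 tape=[_]bbabac   (C,_)→(C,_,+1)
state=C head=1 tape=_[b]babac   (C,b)→(A,_,-1)
state=A head=0 tape=[_]_babac   (A,_)→(C,c,+1)
state=C head=1 tape=c[_]babac   (C,_)→(C,_,+1)
state=C head=2 tape=c_[b]abac   (C,b)→(A,_,-1)
state=A head=1 tape=c[_]_abac   (A,_)→(C,c,+1)
state=C head=2 tape=cc[_]abac   (C,_)→(C,_,+1)
state=C head=3 tape=cc_[a]bac   (C,a)→(C,a,+1)
state=C head=4 tape=cc_a[b]ac   (C,b)→(A,_,-1)
state=A head=3 tape=cc_[a]_ac   (A,a)→(B,_,+1)
state=B head=4 tape=cc__[_]ac   (B,_)→(A,c,-1)
state=A head=3 tape=cc_[_]cac   (A,_)→(C,c,+1)
state=C head=4 tape=cc_c[c]ac   (C,c)→(B,_,-1)
state=B head=3 tape=cc_[c]_ac   (B,c)→(B,b,+1)
state=B head=4 tape=cc_b[_]ac   (B,_)→(A,c,-1)
state=A head=3 tape=cc_[b]cac   (A,b)→(B,a,+1)
state=B head=4 tape=cc_a[c]ac   (B,c)→(B,b,+1)
state=B head=5 tape=cc_ab[a]c
M halts after 19 transitions.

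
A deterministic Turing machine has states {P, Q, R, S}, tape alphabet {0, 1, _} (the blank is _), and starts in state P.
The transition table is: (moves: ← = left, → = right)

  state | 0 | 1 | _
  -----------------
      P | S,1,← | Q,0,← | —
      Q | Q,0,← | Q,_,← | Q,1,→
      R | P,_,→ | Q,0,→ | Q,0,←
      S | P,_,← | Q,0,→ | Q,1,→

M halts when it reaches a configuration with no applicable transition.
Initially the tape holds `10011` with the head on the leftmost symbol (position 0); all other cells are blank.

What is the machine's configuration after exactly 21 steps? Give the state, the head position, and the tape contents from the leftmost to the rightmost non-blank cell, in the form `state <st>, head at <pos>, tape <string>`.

P | ____[1]0011   read 1 → write 0, move ←, go to Q
Q | ___[_]00011   read _ → write 1, move →, go to Q
Q | ___1[0]0011   read 0 → write 0, move ←, go to Q
Q | ___[1]00011   read 1 → write _, move ←, go to Q
Q | __[_]_00011   read _ → write 1, move →, go to Q
Q | __1[_]00011   read _ → write 1, move →, go to Q
Q | __11[0]0011   read 0 → write 0, move ←, go to Q
Q | __1[1]00011   read 1 → write _, move ←, go to Q
Q | __[1]_00011   read 1 → write _, move ←, go to Q
Q | _[_]__00011   read _ → write 1, move →, go to Q
Q | _1[_]_00011   read _ → write 1, move →, go to Q
Q | _11[_]00011   read _ → write 1, move →, go to Q
Q | _111[0]0011   read 0 → write 0, move ←, go to Q
Q | _11[1]00011   read 1 → write _, move ←, go to Q
Q | _1[1]_00011   read 1 → write _, move ←, go to Q
Q | _[1]__00011   read 1 → write _, move ←, go to Q
Q | [_]___00011   read _ → write 1, move →, go to Q
Q | 1[_]__00011   read _ → write 1, move →, go to Q
Q | 11[_]_00011   read _ → write 1, move →, go to Q
Q | 111[_]00011   read _ → write 1, move →, go to Q
Q | 1111[0]0011   read 0 → write 0, move ←, go to Q
Q | 111[1]00011
After 21 steps: state Q, head at -1, tape 111100011.

state Q, head at -1, tape 111100011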